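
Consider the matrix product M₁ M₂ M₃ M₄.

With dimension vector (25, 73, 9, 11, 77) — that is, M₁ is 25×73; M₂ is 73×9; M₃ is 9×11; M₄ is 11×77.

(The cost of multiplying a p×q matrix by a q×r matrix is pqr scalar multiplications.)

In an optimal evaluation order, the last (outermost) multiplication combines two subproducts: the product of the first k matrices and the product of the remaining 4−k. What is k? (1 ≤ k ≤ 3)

3

Adjacent pairs: M₁M₂ = 25·73·9 = 16425; M₂M₃ = 73·9·11 = 7227; M₃M₄ = 9·11·77 = 7623.
Length 3: M₁..M₃: k=1: 0+7227+25·73·11=27302; k=2: 16425+0+25·9·11=18900 → min 18900 | M₂..M₄: k=2: 0+7623+73·9·77=58212; k=3: 7227+0+73·11·77=69058 → min 58212.
Top-level splits: k=1: (M₁..M₁)·(M₂..M₄) → 0+58212+25·73·77 = 198737; k=2: (M₁..M₂)·(M₃..M₄) → 16425+7623+25·9·77 = 41373; k=3: (M₁..M₃)·(M₄..M₄) → 18900+0+25·11·77 = 40075.
Best split is after M₃, i.e. k = 3.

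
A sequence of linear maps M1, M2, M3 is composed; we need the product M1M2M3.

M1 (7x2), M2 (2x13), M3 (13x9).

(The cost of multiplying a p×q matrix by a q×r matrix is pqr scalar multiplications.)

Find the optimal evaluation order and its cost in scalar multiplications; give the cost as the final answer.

360

(M1(M2M3)): cost 360.
((M1M2)M3): cost 1001.
Optimal: (M1(M2M3)) with cost 360.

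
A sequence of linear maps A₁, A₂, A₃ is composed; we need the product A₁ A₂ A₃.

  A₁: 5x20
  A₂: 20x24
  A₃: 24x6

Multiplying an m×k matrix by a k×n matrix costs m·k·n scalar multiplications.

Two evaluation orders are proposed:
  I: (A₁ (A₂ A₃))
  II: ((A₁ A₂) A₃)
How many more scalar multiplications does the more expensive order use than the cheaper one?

Order I = (A₁ (A₂ A₃)): (A₂ A₃): 20×24 by 24×6 → 20×6, cost 20·24·6 = 2880; (A₁ (A₂ A₃)): 5×20 by 20×6 → 5×6, cost 5·20·6 = 600; cumulative 3480. Total 3480.
Order II = ((A₁ A₂) A₃): (A₁ A₂): 5×20 by 20×24 → 5×24, cost 5·20·24 = 2400; ((A₁ A₂) A₃): 5×24 by 24×6 → 5×6, cost 5·24·6 = 720; cumulative 3120. Total 3120.
Difference: |3480 − 3120| = 360.

360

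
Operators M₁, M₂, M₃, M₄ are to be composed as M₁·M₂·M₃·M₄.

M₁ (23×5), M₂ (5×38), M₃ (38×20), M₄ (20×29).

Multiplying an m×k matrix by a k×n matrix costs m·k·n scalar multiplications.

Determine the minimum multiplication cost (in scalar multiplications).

10035

Adjacent pairs: M₁M₂ = 23·5·38 = 4370; M₂M₃ = 5·38·20 = 3800; M₃M₄ = 38·20·29 = 22040.
Length 3: M₁..M₃: k=1: 0+3800+23·5·20=6100; k=2: 4370+0+23·38·20=21850 → min 6100 | M₂..M₄: k=2: 0+22040+5·38·29=27550; k=3: 3800+0+5·20·29=6700 → min 6700.
Length 4: M₁..M₄: k=1: 0+6700+23·5·29=10035; k=2: 4370+22040+23·38·29=51756; k=3: 6100+0+23·20·29=19440 → min 10035.
Optimal order: (M₁·((M₂·M₃)·M₄)) with cost 10035.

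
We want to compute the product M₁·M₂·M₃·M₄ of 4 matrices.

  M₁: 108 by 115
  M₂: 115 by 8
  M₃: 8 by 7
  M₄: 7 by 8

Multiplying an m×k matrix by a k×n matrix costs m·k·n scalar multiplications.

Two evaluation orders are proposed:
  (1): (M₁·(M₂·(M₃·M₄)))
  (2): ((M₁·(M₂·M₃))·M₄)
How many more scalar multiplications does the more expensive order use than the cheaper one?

7740

Order (1) = (M₁·(M₂·(M₃·M₄))): (M₃·M₄): 8×7 by 7×8 → 8×8, cost 8·7·8 = 448; (M₂·(M₃·M₄)): 115×8 by 8×8 → 115×8, cost 115·8·8 = 7360; cumulative 7808; (M₁·(M₂·(M₃·M₄))): 108×115 by 115×8 → 108×8, cost 108·115·8 = 99360; cumulative 107168. Total 107168.
Order (2) = ((M₁·(M₂·M₃))·M₄): (M₂·M₃): 115×8 by 8×7 → 115×7, cost 115·8·7 = 6440; (M₁·(M₂·M₃)): 108×115 by 115×7 → 108×7, cost 108·115·7 = 86940; cumulative 93380; ((M₁·(M₂·M₃))·M₄): 108×7 by 7×8 → 108×8, cost 108·7·8 = 6048; cumulative 99428. Total 99428.
Difference: |107168 − 99428| = 7740.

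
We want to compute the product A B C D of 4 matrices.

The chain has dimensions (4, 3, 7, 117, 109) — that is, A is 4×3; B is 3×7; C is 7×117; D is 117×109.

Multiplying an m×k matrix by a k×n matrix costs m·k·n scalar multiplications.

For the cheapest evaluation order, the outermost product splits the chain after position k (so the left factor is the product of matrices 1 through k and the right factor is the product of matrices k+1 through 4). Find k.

1

Adjacent pairs: AB = 4·3·7 = 84; BC = 3·7·117 = 2457; CD = 7·117·109 = 89271.
Length 3: A..C: k=1: 0+2457+4·3·117=3861; k=2: 84+0+4·7·117=3360 → min 3360 | B..D: k=2: 0+89271+3·7·109=91560; k=3: 2457+0+3·117·109=40716 → min 40716.
Top-level splits: k=1: (A..A)·(B..D) → 0+40716+4·3·109 = 42024; k=2: (A..B)·(C..D) → 84+89271+4·7·109 = 92407; k=3: (A..C)·(D..D) → 3360+0+4·117·109 = 54372.
Best split is after A, i.e. k = 1.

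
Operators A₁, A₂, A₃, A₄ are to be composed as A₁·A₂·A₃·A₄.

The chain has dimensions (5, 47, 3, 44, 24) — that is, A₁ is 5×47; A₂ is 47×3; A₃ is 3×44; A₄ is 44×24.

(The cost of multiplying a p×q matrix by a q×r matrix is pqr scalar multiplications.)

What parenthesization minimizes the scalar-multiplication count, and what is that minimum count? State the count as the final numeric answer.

Adjacent pairs: A₁A₂ = 5·47·3 = 705; A₂A₃ = 47·3·44 = 6204; A₃A₄ = 3·44·24 = 3168.
Length 3: A₁..A₃: k=1: 0+6204+5·47·44=16544; k=2: 705+0+5·3·44=1365 → min 1365 | A₂..A₄: k=2: 0+3168+47·3·24=6552; k=3: 6204+0+47·44·24=55836 → min 6552.
Length 4: A₁..A₄: k=1: 0+6552+5·47·24=12192; k=2: 705+3168+5·3·24=4233; k=3: 1365+0+5·44·24=6645 → min 4233.
Optimal parenthesization: ((A₁·A₂)·(A₃·A₄)) with cost 4233.

4233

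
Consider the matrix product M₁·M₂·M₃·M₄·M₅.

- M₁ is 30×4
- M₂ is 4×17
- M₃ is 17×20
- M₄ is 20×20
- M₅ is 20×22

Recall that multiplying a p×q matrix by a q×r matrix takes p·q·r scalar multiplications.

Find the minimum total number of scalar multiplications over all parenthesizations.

7360

Adjacent pairs: M₁M₂ = 30·4·17 = 2040; M₂M₃ = 4·17·20 = 1360; M₃M₄ = 17·20·20 = 6800; M₄M₅ = 20·20·22 = 8800.
Length 3: M₁..M₃: k=1: 0+1360+30·4·20=3760; k=2: 2040+0+30·17·20=12240 → min 3760 | M₂..M₄: k=2: 0+6800+4·17·20=8160; k=3: 1360+0+4·20·20=2960 → min 2960 | M₃..M₅: k=3: 0+8800+17·20·22=16280; k=4: 6800+0+17·20·22=14280 → min 14280.
Length 4: M₁..M₄: k=1: 0+2960+30·4·20=5360; k=2: 2040+6800+30·17·20=19040; k=3: 3760+0+30·20·20=15760 → min 5360 | M₂..M₅: k=2: 0+14280+4·17·22=15776; k=3: 1360+8800+4·20·22=11920; k=4: 2960+0+4·20·22=4720 → min 4720.
Length 5: M₁..M₅: k=1: 0+4720+30·4·22=7360; k=2: 2040+14280+30·17·22=27540; k=3: 3760+8800+30·20·22=25760; k=4: 5360+0+30·20·22=18560 → min 7360.
Optimal order: (M₁·(((M₂·M₃)·M₄)·M₅)) with cost 7360.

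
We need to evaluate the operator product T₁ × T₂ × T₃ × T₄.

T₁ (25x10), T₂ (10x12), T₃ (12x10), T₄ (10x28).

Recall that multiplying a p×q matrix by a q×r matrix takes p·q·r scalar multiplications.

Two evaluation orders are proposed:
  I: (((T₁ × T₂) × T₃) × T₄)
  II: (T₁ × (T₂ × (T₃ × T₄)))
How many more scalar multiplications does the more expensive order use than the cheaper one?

Order I = (((T₁ × T₂) × T₃) × T₄): (T₁ × T₂): 25×10 by 10×12 → 25×12, cost 25·10·12 = 3000; ((T₁ × T₂) × T₃): 25×12 by 12×10 → 25×10, cost 25·12·10 = 3000; cumulative 6000; (((T₁ × T₂) × T₃) × T₄): 25×10 by 10×28 → 25×28, cost 25·10·28 = 7000; cumulative 13000. Total 13000.
Order II = (T₁ × (T₂ × (T₃ × T₄))): (T₃ × T₄): 12×10 by 10×28 → 12×28, cost 12·10·28 = 3360; (T₂ × (T₃ × T₄)): 10×12 by 12×28 → 10×28, cost 10·12·28 = 3360; cumulative 6720; (T₁ × (T₂ × (T₃ × T₄))): 25×10 by 10×28 → 25×28, cost 25·10·28 = 7000; cumulative 13720. Total 13720.
Difference: |13000 − 13720| = 720.

720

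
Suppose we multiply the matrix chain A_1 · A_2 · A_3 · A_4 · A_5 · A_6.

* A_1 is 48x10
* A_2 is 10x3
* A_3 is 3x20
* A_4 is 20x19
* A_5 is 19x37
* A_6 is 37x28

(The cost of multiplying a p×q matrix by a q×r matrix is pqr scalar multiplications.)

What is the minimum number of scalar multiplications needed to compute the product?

11829

Adjacent pairs: A_1A_2 = 48·10·3 = 1440; A_2A_3 = 10·3·20 = 600; A_3A_4 = 3·20·19 = 1140; A_4A_5 = 20·19·37 = 14060; A_5A_6 = 19·37·28 = 19684.
Length 3: A_1..A_3: k=1: 0+600+48·10·20=10200; k=2: 1440+0+48·3·20=4320 → min 4320 | A_2..A_4: k=2: 0+1140+10·3·19=1710; k=3: 600+0+10·20·19=4400 → min 1710 | A_3..A_5: k=3: 0+14060+3·20·37=16280; k=4: 1140+0+3·19·37=3249 → min 3249 | A_4..A_6: k=4: 0+19684+20·19·28=30324; k=5: 14060+0+20·37·28=34780 → min 30324.
Length 4: A_1..A_4: k=1: 0+1710+48·10·19=10830; k=2: 1440+1140+48·3·19=5316; k=3: 4320+0+48·20·19=22560 → min 5316 | A_2..A_5: k=2: 0+3249+10·3·37=4359; k=3: 600+14060+10·20·37=22060; k=4: 1710+0+10·19·37=8740 → min 4359 | A_3..A_6: k=3: 0+30324+3·20·28=32004; k=4: 1140+19684+3·19·28=22420; k=5: 3249+0+3·37·28=6357 → min 6357.
Length 5: A_1..A_5: k=1: 0+4359+48·10·37=22119; k=2: 1440+3249+48·3·37=10017; k=3: 4320+14060+48·20·37=53900; k=4: 5316+0+48·19·37=39060 → min 10017 | A_2..A_6: k=2: 0+6357+10·3·28=7197; k=3: 600+30324+10·20·28=36524; k=4: 1710+19684+10·19·28=26714; k=5: 4359+0+10·37·28=14719 → min 7197.
Length 6: A_1..A_6: k=1: 0+7197+48·10·28=20637; k=2: 1440+6357+48·3·28=11829; k=3: 4320+30324+48·20·28=61524; k=4: 5316+19684+48·19·28=50536; k=5: 10017+0+48·37·28=59745 → min 11829.
Optimal order: ((A_1 · A_2) · (((A_3 · A_4) · A_5) · A_6)) with cost 11829.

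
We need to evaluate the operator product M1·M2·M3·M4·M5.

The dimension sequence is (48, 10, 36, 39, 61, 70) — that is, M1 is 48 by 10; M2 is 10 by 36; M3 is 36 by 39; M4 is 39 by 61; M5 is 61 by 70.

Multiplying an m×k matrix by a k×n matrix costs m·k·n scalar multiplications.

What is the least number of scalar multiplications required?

Adjacent pairs: M1M2 = 48·10·36 = 17280; M2M3 = 10·36·39 = 14040; M3M4 = 36·39·61 = 85644; M4M5 = 39·61·70 = 166530.
Length 3: M1..M3: k=1: 0+14040+48·10·39=32760; k=2: 17280+0+48·36·39=84672 → min 32760 | M2..M4: k=2: 0+85644+10·36·61=107604; k=3: 14040+0+10·39·61=37830 → min 37830 | M3..M5: k=3: 0+166530+36·39·70=264810; k=4: 85644+0+36·61·70=239364 → min 239364.
Length 4: M1..M4: k=1: 0+37830+48·10·61=67110; k=2: 17280+85644+48·36·61=208332; k=3: 32760+0+48·39·61=146952 → min 67110 | M2..M5: k=2: 0+239364+10·36·70=264564; k=3: 14040+166530+10·39·70=207870; k=4: 37830+0+10·61·70=80530 → min 80530.
Length 5: M1..M5: k=1: 0+80530+48·10·70=114130; k=2: 17280+239364+48·36·70=377604; k=3: 32760+166530+48·39·70=330330; k=4: 67110+0+48·61·70=272070 → min 114130.
Optimal order: (M1·(((M2·M3)·M4)·M5)) with cost 114130.

114130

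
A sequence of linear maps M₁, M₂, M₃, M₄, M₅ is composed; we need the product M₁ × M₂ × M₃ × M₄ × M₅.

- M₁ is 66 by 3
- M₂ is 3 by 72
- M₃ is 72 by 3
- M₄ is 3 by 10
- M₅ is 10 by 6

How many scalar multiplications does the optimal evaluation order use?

2070

Adjacent pairs: M₁M₂ = 66·3·72 = 14256; M₂M₃ = 3·72·3 = 648; M₃M₄ = 72·3·10 = 2160; M₄M₅ = 3·10·6 = 180.
Length 3: M₁..M₃: k=1: 0+648+66·3·3=1242; k=2: 14256+0+66·72·3=28512 → min 1242 | M₂..M₄: k=2: 0+2160+3·72·10=4320; k=3: 648+0+3·3·10=738 → min 738 | M₃..M₅: k=3: 0+180+72·3·6=1476; k=4: 2160+0+72·10·6=6480 → min 1476.
Length 4: M₁..M₄: k=1: 0+738+66·3·10=2718; k=2: 14256+2160+66·72·10=63936; k=3: 1242+0+66·3·10=3222 → min 2718 | M₂..M₅: k=2: 0+1476+3·72·6=2772; k=3: 648+180+3·3·6=882; k=4: 738+0+3·10·6=918 → min 882.
Length 5: M₁..M₅: k=1: 0+882+66·3·6=2070; k=2: 14256+1476+66·72·6=44244; k=3: 1242+180+66·3·6=2610; k=4: 2718+0+66·10·6=6678 → min 2070.
Optimal order: (M₁ × ((M₂ × M₃) × (M₄ × M₅))) with cost 2070.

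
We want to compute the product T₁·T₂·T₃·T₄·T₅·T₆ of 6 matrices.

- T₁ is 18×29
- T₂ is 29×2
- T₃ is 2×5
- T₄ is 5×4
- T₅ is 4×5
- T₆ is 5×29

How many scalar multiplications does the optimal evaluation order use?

Adjacent pairs: T₁T₂ = 18·29·2 = 1044; T₂T₃ = 29·2·5 = 290; T₃T₄ = 2·5·4 = 40; T₄T₅ = 5·4·5 = 100; T₅T₆ = 4·5·29 = 580.
Length 3: T₁..T₃: k=1: 0+290+18·29·5=2900; k=2: 1044+0+18·2·5=1224 → min 1224 | T₂..T₄: k=2: 0+40+29·2·4=272; k=3: 290+0+29·5·4=870 → min 272 | T₃..T₅: k=3: 0+100+2·5·5=150; k=4: 40+0+2·4·5=80 → min 80 | T₄..T₆: k=4: 0+580+5·4·29=1160; k=5: 100+0+5·5·29=825 → min 825.
Length 4: T₁..T₄: k=1: 0+272+18·29·4=2360; k=2: 1044+40+18·2·4=1228; k=3: 1224+0+18·5·4=1584 → min 1228 | T₂..T₅: k=2: 0+80+29·2·5=370; k=3: 290+100+29·5·5=1115; k=4: 272+0+29·4·5=852 → min 370 | T₃..T₆: k=3: 0+825+2·5·29=1115; k=4: 40+580+2·4·29=852; k=5: 80+0+2·5·29=370 → min 370.
Length 5: T₁..T₅: k=1: 0+370+18·29·5=2980; k=2: 1044+80+18·2·5=1304; k=3: 1224+100+18·5·5=1774; k=4: 1228+0+18·4·5=1588 → min 1304 | T₂..T₆: k=2: 0+370+29·2·29=2052; k=3: 290+825+29·5·29=5320; k=4: 272+580+29·4·29=4216; k=5: 370+0+29·5·29=4575 → min 2052.
Length 6: T₁..T₆: k=1: 0+2052+18·29·29=17190; k=2: 1044+370+18·2·29=2458; k=3: 1224+825+18·5·29=4659; k=4: 1228+580+18·4·29=3896; k=5: 1304+0+18·5·29=3914 → min 2458.
Optimal order: ((T₁·T₂)·(((T₃·T₄)·T₅)·T₆)) with cost 2458.

2458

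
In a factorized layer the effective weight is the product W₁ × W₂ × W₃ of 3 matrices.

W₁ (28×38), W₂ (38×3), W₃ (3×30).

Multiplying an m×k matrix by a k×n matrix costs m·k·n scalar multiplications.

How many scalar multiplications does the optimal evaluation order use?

Order (W₁ × (W₂ × W₃)): (W₂ × W₃): 38×3 by 3×30 → 38×30, cost 38·3·30 = 3420; (W₁ × (W₂ × W₃)): 28×38 by 38×30 → 28×30, cost 28·38·30 = 31920; cumulative 35340. Total 35340.
Order ((W₁ × W₂) × W₃): (W₁ × W₂): 28×38 by 38×3 → 28×3, cost 28·38·3 = 3192; ((W₁ × W₂) × W₃): 28×3 by 3×30 → 28×30, cost 28·3·30 = 2520; cumulative 5712. Total 5712.
Minimum: 5712.

5712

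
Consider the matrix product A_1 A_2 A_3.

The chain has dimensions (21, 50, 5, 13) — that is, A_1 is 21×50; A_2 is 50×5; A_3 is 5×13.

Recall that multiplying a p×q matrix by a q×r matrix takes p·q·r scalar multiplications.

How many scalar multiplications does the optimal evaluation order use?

6615

Order (A_1 (A_2 A_3)): (A_2 A_3): 50×5 by 5×13 → 50×13, cost 50·5·13 = 3250; (A_1 (A_2 A_3)): 21×50 by 50×13 → 21×13, cost 21·50·13 = 13650; cumulative 16900. Total 16900.
Order ((A_1 A_2) A_3): (A_1 A_2): 21×50 by 50×5 → 21×5, cost 21·50·5 = 5250; ((A_1 A_2) A_3): 21×5 by 5×13 → 21×13, cost 21·5·13 = 1365; cumulative 6615. Total 6615.
Minimum: 6615.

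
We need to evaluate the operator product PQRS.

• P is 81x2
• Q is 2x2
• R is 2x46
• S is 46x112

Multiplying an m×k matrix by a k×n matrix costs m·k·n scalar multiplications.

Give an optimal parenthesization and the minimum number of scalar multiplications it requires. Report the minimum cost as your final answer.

28632

Adjacent pairs: PQ = 81·2·2 = 324; QR = 2·2·46 = 184; RS = 2·46·112 = 10304.
Length 3: P..R: k=1: 0+184+81·2·46=7636; k=2: 324+0+81·2·46=7776 → min 7636 | Q..S: k=2: 0+10304+2·2·112=10752; k=3: 184+0+2·46·112=10488 → min 10488.
Length 4: P..S: k=1: 0+10488+81·2·112=28632; k=2: 324+10304+81·2·112=28772; k=3: 7636+0+81·46·112=424948 → min 28632.
Optimal parenthesization: (P((QR)S)) with cost 28632.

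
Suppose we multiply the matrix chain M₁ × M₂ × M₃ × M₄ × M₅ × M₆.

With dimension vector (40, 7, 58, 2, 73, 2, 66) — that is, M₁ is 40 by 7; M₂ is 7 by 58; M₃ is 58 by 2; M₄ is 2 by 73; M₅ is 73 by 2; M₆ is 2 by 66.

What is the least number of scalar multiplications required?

Adjacent pairs: M₁M₂ = 40·7·58 = 16240; M₂M₃ = 7·58·2 = 812; M₃M₄ = 58·2·73 = 8468; M₄M₅ = 2·73·2 = 292; M₅M₆ = 73·2·66 = 9636.
Length 3: M₁..M₃: k=1: 0+812+40·7·2=1372; k=2: 16240+0+40·58·2=20880 → min 1372 | M₂..M₄: k=2: 0+8468+7·58·73=38106; k=3: 812+0+7·2·73=1834 → min 1834 | M₃..M₅: k=3: 0+292+58·2·2=524; k=4: 8468+0+58·73·2=16936 → min 524 | M₄..M₆: k=4: 0+9636+2·73·66=19272; k=5: 292+0+2·2·66=556 → min 556.
Length 4: M₁..M₄: k=1: 0+1834+40·7·73=22274; k=2: 16240+8468+40·58·73=194068; k=3: 1372+0+40·2·73=7212 → min 7212 | M₂..M₅: k=2: 0+524+7·58·2=1336; k=3: 812+292+7·2·2=1132; k=4: 1834+0+7·73·2=2856 → min 1132 | M₃..M₆: k=3: 0+556+58·2·66=8212; k=4: 8468+9636+58·73·66=297548; k=5: 524+0+58·2·66=8180 → min 8180.
Length 5: M₁..M₅: k=1: 0+1132+40·7·2=1692; k=2: 16240+524+40·58·2=21404; k=3: 1372+292+40·2·2=1824; k=4: 7212+0+40·73·2=13052 → min 1692 | M₂..M₆: k=2: 0+8180+7·58·66=34976; k=3: 812+556+7·2·66=2292; k=4: 1834+9636+7·73·66=45196; k=5: 1132+0+7·2·66=2056 → min 2056.
Length 6: M₁..M₆: k=1: 0+2056+40·7·66=20536; k=2: 16240+8180+40·58·66=177540; k=3: 1372+556+40·2·66=7208; k=4: 7212+9636+40·73·66=209568; k=5: 1692+0+40·2·66=6972 → min 6972.
Optimal order: ((M₁ × ((M₂ × M₃) × (M₄ × M₅))) × M₆) with cost 6972.

6972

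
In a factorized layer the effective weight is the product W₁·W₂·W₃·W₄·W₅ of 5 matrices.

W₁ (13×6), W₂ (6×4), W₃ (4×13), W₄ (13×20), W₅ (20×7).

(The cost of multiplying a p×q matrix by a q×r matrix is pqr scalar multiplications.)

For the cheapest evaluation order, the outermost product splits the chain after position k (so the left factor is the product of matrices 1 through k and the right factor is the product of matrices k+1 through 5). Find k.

Adjacent pairs: W₁W₂ = 13·6·4 = 312; W₂W₃ = 6·4·13 = 312; W₃W₄ = 4·13·20 = 1040; W₄W₅ = 13·20·7 = 1820.
Length 3: W₁..W₃: k=1: 0+312+13·6·13=1326; k=2: 312+0+13·4·13=988 → min 988 | W₂..W₄: k=2: 0+1040+6·4·20=1520; k=3: 312+0+6·13·20=1872 → min 1520 | W₃..W₅: k=3: 0+1820+4·13·7=2184; k=4: 1040+0+4·20·7=1600 → min 1600.
Length 4: W₁..W₄: k=1: 0+1520+13·6·20=3080; k=2: 312+1040+13·4·20=2392; k=3: 988+0+13·13·20=4368 → min 2392 | W₂..W₅: k=2: 0+1600+6·4·7=1768; k=3: 312+1820+6·13·7=2678; k=4: 1520+0+6·20·7=2360 → min 1768.
Top-level splits: k=1: (W₁..W₁)·(W₂..W₅) → 0+1768+13·6·7 = 2314; k=2: (W₁..W₂)·(W₃..W₅) → 312+1600+13·4·7 = 2276; k=3: (W₁..W₃)·(W₄..W₅) → 988+1820+13·13·7 = 3991; k=4: (W₁..W₄)·(W₅..W₅) → 2392+0+13·20·7 = 4212.
Best split is after W₂, i.e. k = 2.

2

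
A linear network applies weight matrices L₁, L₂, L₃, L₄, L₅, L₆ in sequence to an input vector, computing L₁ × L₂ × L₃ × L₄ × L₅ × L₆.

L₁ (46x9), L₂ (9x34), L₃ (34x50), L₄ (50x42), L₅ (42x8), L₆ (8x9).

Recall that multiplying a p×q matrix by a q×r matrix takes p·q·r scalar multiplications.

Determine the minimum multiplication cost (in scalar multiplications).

37222

Adjacent pairs: L₁L₂ = 46·9·34 = 14076; L₂L₃ = 9·34·50 = 15300; L₃L₄ = 34·50·42 = 71400; L₄L₅ = 50·42·8 = 16800; L₅L₆ = 42·8·9 = 3024.
Length 3: L₁..L₃: k=1: 0+15300+46·9·50=36000; k=2: 14076+0+46·34·50=92276 → min 36000 | L₂..L₄: k=2: 0+71400+9·34·42=84252; k=3: 15300+0+9·50·42=34200 → min 34200 | L₃..L₅: k=3: 0+16800+34·50·8=30400; k=4: 71400+0+34·42·8=82824 → min 30400 | L₄..L₆: k=4: 0+3024+50·42·9=21924; k=5: 16800+0+50·8·9=20400 → min 20400.
Length 4: L₁..L₄: k=1: 0+34200+46·9·42=51588; k=2: 14076+71400+46·34·42=151164; k=3: 36000+0+46·50·42=132600 → min 51588 | L₂..L₅: k=2: 0+30400+9·34·8=32848; k=3: 15300+16800+9·50·8=35700; k=4: 34200+0+9·42·8=37224 → min 32848 | L₃..L₆: k=3: 0+20400+34·50·9=35700; k=4: 71400+3024+34·42·9=87276; k=5: 30400+0+34·8·9=32848 → min 32848.
Length 5: L₁..L₅: k=1: 0+32848+46·9·8=36160; k=2: 14076+30400+46·34·8=56988; k=3: 36000+16800+46·50·8=71200; k=4: 51588+0+46·42·8=67044 → min 36160 | L₂..L₆: k=2: 0+32848+9·34·9=35602; k=3: 15300+20400+9·50·9=39750; k=4: 34200+3024+9·42·9=40626; k=5: 32848+0+9·8·9=33496 → min 33496.
Length 6: L₁..L₆: k=1: 0+33496+46·9·9=37222; k=2: 14076+32848+46·34·9=61000; k=3: 36000+20400+46·50·9=77100; k=4: 51588+3024+46·42·9=72000; k=5: 36160+0+46·8·9=39472 → min 37222.
Optimal order: (L₁ × ((L₂ × (L₃ × (L₄ × L₅))) × L₆)) with cost 37222.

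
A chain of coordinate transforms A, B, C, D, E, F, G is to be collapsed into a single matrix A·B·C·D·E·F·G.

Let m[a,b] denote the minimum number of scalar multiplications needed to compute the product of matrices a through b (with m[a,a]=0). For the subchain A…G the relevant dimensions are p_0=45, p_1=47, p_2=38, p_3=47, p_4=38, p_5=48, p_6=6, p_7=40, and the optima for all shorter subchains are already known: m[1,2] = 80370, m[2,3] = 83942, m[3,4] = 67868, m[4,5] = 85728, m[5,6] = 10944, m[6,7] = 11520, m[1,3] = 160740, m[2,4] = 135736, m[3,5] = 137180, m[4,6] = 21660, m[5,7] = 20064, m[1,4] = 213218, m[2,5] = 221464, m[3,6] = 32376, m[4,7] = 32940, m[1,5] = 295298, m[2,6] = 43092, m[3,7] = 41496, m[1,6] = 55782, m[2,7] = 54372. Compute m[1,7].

66582

m[1,7] = min over k∈[1,6] of m[1,k]+m[k+1,7]+p_{0}·p_k·p_{7}.
k=1: 0 + 54372 + 45·47·40 = 138972; k=2: 80370 + 41496 + 45·38·40 = 190266; k=3: 160740 + 32940 + 45·47·40 = 278280; k=4: 213218 + 20064 + 45·38·40 = 301682; k=5: 295298 + 11520 + 45·48·40 = 393218; k=6: 55782 + 0 + 45·6·40 = 66582.
Minimum: 66582 at k=6.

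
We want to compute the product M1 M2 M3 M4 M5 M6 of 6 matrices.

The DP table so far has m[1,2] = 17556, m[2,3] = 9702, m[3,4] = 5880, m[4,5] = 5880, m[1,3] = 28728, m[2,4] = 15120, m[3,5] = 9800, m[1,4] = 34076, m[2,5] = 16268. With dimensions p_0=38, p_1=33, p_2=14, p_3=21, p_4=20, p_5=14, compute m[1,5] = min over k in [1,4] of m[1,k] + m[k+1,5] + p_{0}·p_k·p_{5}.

m[1,5] = min over k∈[1,4] of m[1,k]+m[k+1,5]+p_{0}·p_k·p_{5}.
k=1: 0 + 16268 + 38·33·14 = 33824; k=2: 17556 + 9800 + 38·14·14 = 34804; k=3: 28728 + 5880 + 38·21·14 = 45780; k=4: 34076 + 0 + 38·20·14 = 44716.
Minimum: 33824 at k=1.

33824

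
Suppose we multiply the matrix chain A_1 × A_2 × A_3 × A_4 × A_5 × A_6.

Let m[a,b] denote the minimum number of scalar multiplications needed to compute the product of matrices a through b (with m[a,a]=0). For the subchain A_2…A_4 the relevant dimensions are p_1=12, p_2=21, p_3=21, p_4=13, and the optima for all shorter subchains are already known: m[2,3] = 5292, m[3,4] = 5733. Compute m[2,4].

8568

m[2,4] = min over k∈[2,3] of m[2,k]+m[k+1,4]+p_{1}·p_k·p_{4}.
k=2: 0 + 5733 + 12·21·13 = 9009; k=3: 5292 + 0 + 12·21·13 = 8568.
Minimum: 8568 at k=3.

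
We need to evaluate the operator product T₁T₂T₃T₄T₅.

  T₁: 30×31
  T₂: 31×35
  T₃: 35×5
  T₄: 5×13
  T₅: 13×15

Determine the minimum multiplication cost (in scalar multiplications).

13300

Adjacent pairs: T₁T₂ = 30·31·35 = 32550; T₂T₃ = 31·35·5 = 5425; T₃T₄ = 35·5·13 = 2275; T₄T₅ = 5·13·15 = 975.
Length 3: T₁..T₃: k=1: 0+5425+30·31·5=10075; k=2: 32550+0+30·35·5=37800 → min 10075 | T₂..T₄: k=2: 0+2275+31·35·13=16380; k=3: 5425+0+31·5·13=7440 → min 7440 | T₃..T₅: k=3: 0+975+35·5·15=3600; k=4: 2275+0+35·13·15=9100 → min 3600.
Length 4: T₁..T₄: k=1: 0+7440+30·31·13=19530; k=2: 32550+2275+30·35·13=48475; k=3: 10075+0+30·5·13=12025 → min 12025 | T₂..T₅: k=2: 0+3600+31·35·15=19875; k=3: 5425+975+31·5·15=8725; k=4: 7440+0+31·13·15=13485 → min 8725.
Length 5: T₁..T₅: k=1: 0+8725+30·31·15=22675; k=2: 32550+3600+30·35·15=51900; k=3: 10075+975+30·5·15=13300; k=4: 12025+0+30·13·15=17875 → min 13300.
Optimal order: ((T₁(T₂T₃))(T₄T₅)) with cost 13300.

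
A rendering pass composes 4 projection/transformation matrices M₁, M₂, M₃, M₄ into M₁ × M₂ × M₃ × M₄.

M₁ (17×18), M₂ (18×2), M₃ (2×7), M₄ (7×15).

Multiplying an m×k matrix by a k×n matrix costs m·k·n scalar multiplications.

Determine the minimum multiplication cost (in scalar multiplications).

1332

Adjacent pairs: M₁M₂ = 17·18·2 = 612; M₂M₃ = 18·2·7 = 252; M₃M₄ = 2·7·15 = 210.
Length 3: M₁..M₃: k=1: 0+252+17·18·7=2394; k=2: 612+0+17·2·7=850 → min 850 | M₂..M₄: k=2: 0+210+18·2·15=750; k=3: 252+0+18·7·15=2142 → min 750.
Length 4: M₁..M₄: k=1: 0+750+17·18·15=5340; k=2: 612+210+17·2·15=1332; k=3: 850+0+17·7·15=2635 → min 1332.
Optimal order: ((M₁ × M₂) × (M₃ × M₄)) with cost 1332.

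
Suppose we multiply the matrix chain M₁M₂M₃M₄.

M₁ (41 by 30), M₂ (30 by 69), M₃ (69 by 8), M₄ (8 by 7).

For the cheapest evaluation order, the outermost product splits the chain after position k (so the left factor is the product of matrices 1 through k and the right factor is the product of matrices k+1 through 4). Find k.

Adjacent pairs: M₁M₂ = 41·30·69 = 84870; M₂M₃ = 30·69·8 = 16560; M₃M₄ = 69·8·7 = 3864.
Length 3: M₁..M₃: k=1: 0+16560+41·30·8=26400; k=2: 84870+0+41·69·8=107502 → min 26400 | M₂..M₄: k=2: 0+3864+30·69·7=18354; k=3: 16560+0+30·8·7=18240 → min 18240.
Top-level splits: k=1: (M₁..M₁)·(M₂..M₄) → 0+18240+41·30·7 = 26850; k=2: (M₁..M₂)·(M₃..M₄) → 84870+3864+41·69·7 = 108537; k=3: (M₁..M₃)·(M₄..M₄) → 26400+0+41·8·7 = 28696.
Best split is after M₁, i.e. k = 1.

1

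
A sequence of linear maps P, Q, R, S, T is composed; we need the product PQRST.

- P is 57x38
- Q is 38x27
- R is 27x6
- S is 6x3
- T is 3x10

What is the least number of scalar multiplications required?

Adjacent pairs: PQ = 57·38·27 = 58482; QR = 38·27·6 = 6156; RS = 27·6·3 = 486; ST = 6·3·10 = 180.
Length 3: P..R: k=1: 0+6156+57·38·6=19152; k=2: 58482+0+57·27·6=67716 → min 19152 | Q..S: k=2: 0+486+38·27·3=3564; k=3: 6156+0+38·6·3=6840 → min 3564 | R..T: k=3: 0+180+27·6·10=1800; k=4: 486+0+27·3·10=1296 → min 1296.
Length 4: P..S: k=1: 0+3564+57·38·3=10062; k=2: 58482+486+57·27·3=63585; k=3: 19152+0+57·6·3=20178 → min 10062 | Q..T: k=2: 0+1296+38·27·10=11556; k=3: 6156+180+38·6·10=8616; k=4: 3564+0+38·3·10=4704 → min 4704.
Length 5: P..T: k=1: 0+4704+57·38·10=26364; k=2: 58482+1296+57·27·10=75168; k=3: 19152+180+57·6·10=22752; k=4: 10062+0+57·3·10=11772 → min 11772.
Optimal order: ((P(Q(RS)))T) with cost 11772.

11772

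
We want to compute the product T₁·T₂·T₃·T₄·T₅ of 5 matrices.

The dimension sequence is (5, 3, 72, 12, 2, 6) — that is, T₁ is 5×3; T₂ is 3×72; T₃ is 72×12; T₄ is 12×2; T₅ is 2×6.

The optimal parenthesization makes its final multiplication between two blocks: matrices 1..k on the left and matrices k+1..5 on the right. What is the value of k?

4

Adjacent pairs: T₁T₂ = 5·3·72 = 1080; T₂T₃ = 3·72·12 = 2592; T₃T₄ = 72·12·2 = 1728; T₄T₅ = 12·2·6 = 144.
Length 3: T₁..T₃: k=1: 0+2592+5·3·12=2772; k=2: 1080+0+5·72·12=5400 → min 2772 | T₂..T₄: k=2: 0+1728+3·72·2=2160; k=3: 2592+0+3·12·2=2664 → min 2160 | T₃..T₅: k=3: 0+144+72·12·6=5328; k=4: 1728+0+72·2·6=2592 → min 2592.
Length 4: T₁..T₄: k=1: 0+2160+5·3·2=2190; k=2: 1080+1728+5·72·2=3528; k=3: 2772+0+5·12·2=2892 → min 2190 | T₂..T₅: k=2: 0+2592+3·72·6=3888; k=3: 2592+144+3·12·6=2952; k=4: 2160+0+3·2·6=2196 → min 2196.
Top-level splits: k=1: (T₁..T₁)·(T₂..T₅) → 0+2196+5·3·6 = 2286; k=2: (T₁..T₂)·(T₃..T₅) → 1080+2592+5·72·6 = 5832; k=3: (T₁..T₃)·(T₄..T₅) → 2772+144+5·12·6 = 3276; k=4: (T₁..T₄)·(T₅..T₅) → 2190+0+5·2·6 = 2250.
Best split is after T₄, i.e. k = 4.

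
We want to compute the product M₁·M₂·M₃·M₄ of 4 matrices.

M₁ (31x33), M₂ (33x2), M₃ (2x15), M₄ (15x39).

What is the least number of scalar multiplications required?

Adjacent pairs: M₁M₂ = 31·33·2 = 2046; M₂M₃ = 33·2·15 = 990; M₃M₄ = 2·15·39 = 1170.
Length 3: M₁..M₃: k=1: 0+990+31·33·15=16335; k=2: 2046+0+31·2·15=2976 → min 2976 | M₂..M₄: k=2: 0+1170+33·2·39=3744; k=3: 990+0+33·15·39=20295 → min 3744.
Length 4: M₁..M₄: k=1: 0+3744+31·33·39=43641; k=2: 2046+1170+31·2·39=5634; k=3: 2976+0+31·15·39=21111 → min 5634.
Optimal order: ((M₁·M₂)·(M₃·M₄)) with cost 5634.

5634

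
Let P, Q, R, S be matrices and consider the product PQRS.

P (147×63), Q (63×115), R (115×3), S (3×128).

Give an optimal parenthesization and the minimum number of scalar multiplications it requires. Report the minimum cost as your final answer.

105966

Adjacent pairs: PQ = 147·63·115 = 1065015; QR = 63·115·3 = 21735; RS = 115·3·128 = 44160.
Length 3: P..R: k=1: 0+21735+147·63·3=49518; k=2: 1065015+0+147·115·3=1115730 → min 49518 | Q..S: k=2: 0+44160+63·115·128=971520; k=3: 21735+0+63·3·128=45927 → min 45927.
Length 4: P..S: k=1: 0+45927+147·63·128=1231335; k=2: 1065015+44160+147·115·128=3273015; k=3: 49518+0+147·3·128=105966 → min 105966.
Optimal parenthesization: ((P(QR))S) with cost 105966.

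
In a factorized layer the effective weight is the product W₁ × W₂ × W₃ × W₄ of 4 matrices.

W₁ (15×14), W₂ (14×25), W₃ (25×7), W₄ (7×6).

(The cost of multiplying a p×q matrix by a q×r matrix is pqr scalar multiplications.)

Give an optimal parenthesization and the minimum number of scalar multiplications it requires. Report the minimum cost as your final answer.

Adjacent pairs: W₁W₂ = 15·14·25 = 5250; W₂W₃ = 14·25·7 = 2450; W₃W₄ = 25·7·6 = 1050.
Length 3: W₁..W₃: k=1: 0+2450+15·14·7=3920; k=2: 5250+0+15·25·7=7875 → min 3920 | W₂..W₄: k=2: 0+1050+14·25·6=3150; k=3: 2450+0+14·7·6=3038 → min 3038.
Length 4: W₁..W₄: k=1: 0+3038+15·14·6=4298; k=2: 5250+1050+15·25·6=8550; k=3: 3920+0+15·7·6=4550 → min 4298.
Optimal parenthesization: (W₁ × ((W₂ × W₃) × W₄)) with cost 4298.

4298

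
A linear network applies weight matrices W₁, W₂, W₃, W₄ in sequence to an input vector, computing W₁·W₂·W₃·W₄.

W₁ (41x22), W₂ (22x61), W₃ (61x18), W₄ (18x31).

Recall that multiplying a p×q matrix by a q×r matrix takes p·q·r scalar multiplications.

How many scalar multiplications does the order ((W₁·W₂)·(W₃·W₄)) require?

(W₁·W₂): 41×22 by 22×61 → 41×61, cost 41·22·61 = 55022
(W₃·W₄): 61×18 by 18×31 → 61×31, cost 61·18·31 = 34038
((W₁·W₂)·(W₃·W₄)): 41×61 by 61×31 → 41×31, cost 41·61·31 = 77531; cumulative 166591
Total: 166591 scalar multiplications.

166591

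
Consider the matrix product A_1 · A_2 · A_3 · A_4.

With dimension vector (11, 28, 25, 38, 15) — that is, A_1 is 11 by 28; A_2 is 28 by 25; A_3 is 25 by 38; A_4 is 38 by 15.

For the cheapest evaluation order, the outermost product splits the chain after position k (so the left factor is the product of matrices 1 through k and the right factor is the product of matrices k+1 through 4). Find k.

3

Adjacent pairs: A_1A_2 = 11·28·25 = 7700; A_2A_3 = 28·25·38 = 26600; A_3A_4 = 25·38·15 = 14250.
Length 3: A_1..A_3: k=1: 0+26600+11·28·38=38304; k=2: 7700+0+11·25·38=18150 → min 18150 | A_2..A_4: k=2: 0+14250+28·25·15=24750; k=3: 26600+0+28·38·15=42560 → min 24750.
Top-level splits: k=1: (A_1..A_1)·(A_2..A_4) → 0+24750+11·28·15 = 29370; k=2: (A_1..A_2)·(A_3..A_4) → 7700+14250+11·25·15 = 26075; k=3: (A_1..A_3)·(A_4..A_4) → 18150+0+11·38·15 = 24420.
Best split is after A_3, i.e. k = 3.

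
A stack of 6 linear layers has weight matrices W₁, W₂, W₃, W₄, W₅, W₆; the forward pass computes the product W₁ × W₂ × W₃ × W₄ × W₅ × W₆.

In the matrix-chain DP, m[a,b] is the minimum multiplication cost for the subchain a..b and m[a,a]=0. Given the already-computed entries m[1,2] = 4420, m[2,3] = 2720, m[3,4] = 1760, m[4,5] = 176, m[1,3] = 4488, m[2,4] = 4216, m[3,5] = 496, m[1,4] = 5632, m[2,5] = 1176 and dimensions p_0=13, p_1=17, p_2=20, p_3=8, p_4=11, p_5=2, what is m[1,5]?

1618

m[1,5] = min over k∈[1,4] of m[1,k]+m[k+1,5]+p_{0}·p_k·p_{5}.
k=1: 0 + 1176 + 13·17·2 = 1618; k=2: 4420 + 496 + 13·20·2 = 5436; k=3: 4488 + 176 + 13·8·2 = 4872; k=4: 5632 + 0 + 13·11·2 = 5918.
Minimum: 1618 at k=1.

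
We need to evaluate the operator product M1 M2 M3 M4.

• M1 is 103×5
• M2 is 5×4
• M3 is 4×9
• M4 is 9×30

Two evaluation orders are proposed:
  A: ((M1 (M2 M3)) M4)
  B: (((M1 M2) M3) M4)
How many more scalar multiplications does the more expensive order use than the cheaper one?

Order A = ((M1 (M2 M3)) M4): (M2 M3): 5×4 by 4×9 → 5×9, cost 5·4·9 = 180; (M1 (M2 M3)): 103×5 by 5×9 → 103×9, cost 103·5·9 = 4635; cumulative 4815; ((M1 (M2 M3)) M4): 103×9 by 9×30 → 103×30, cost 103·9·30 = 27810; cumulative 32625. Total 32625.
Order B = (((M1 M2) M3) M4): (M1 M2): 103×5 by 5×4 → 103×4, cost 103·5·4 = 2060; ((M1 M2) M3): 103×4 by 4×9 → 103×9, cost 103·4·9 = 3708; cumulative 5768; (((M1 M2) M3) M4): 103×9 by 9×30 → 103×30, cost 103·9·30 = 27810; cumulative 33578. Total 33578.
Difference: |32625 − 33578| = 953.

953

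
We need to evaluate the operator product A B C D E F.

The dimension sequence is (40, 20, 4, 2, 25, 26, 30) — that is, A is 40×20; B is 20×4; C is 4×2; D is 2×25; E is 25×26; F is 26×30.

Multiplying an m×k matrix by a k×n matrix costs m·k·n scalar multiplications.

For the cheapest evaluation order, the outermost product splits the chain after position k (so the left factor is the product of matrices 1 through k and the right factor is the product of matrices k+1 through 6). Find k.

3

Adjacent pairs: AB = 40·20·4 = 3200; BC = 20·4·2 = 160; CD = 4·2·25 = 200; DE = 2·25·26 = 1300; EF = 25·26·30 = 19500.
Length 3: A..C: k=1: 0+160+40·20·2=1760; k=2: 3200+0+40·4·2=3520 → min 1760 | B..D: k=2: 0+200+20·4·25=2200; k=3: 160+0+20·2·25=1160 → min 1160 | C..E: k=3: 0+1300+4·2·26=1508; k=4: 200+0+4·25·26=2800 → min 1508 | D..F: k=4: 0+19500+2·25·30=21000; k=5: 1300+0+2·26·30=2860 → min 2860.
Length 4: A..D: k=1: 0+1160+40·20·25=21160; k=2: 3200+200+40·4·25=7400; k=3: 1760+0+40·2·25=3760 → min 3760 | B..E: k=2: 0+1508+20·4·26=3588; k=3: 160+1300+20·2·26=2500; k=4: 1160+0+20·25·26=14160 → min 2500 | C..F: k=3: 0+2860+4·2·30=3100; k=4: 200+19500+4·25·30=22700; k=5: 1508+0+4·26·30=4628 → min 3100.
Length 5: A..E: k=1: 0+2500+40·20·26=23300; k=2: 3200+1508+40·4·26=8868; k=3: 1760+1300+40·2·26=5140; k=4: 3760+0+40·25·26=29760 → min 5140 | B..F: k=2: 0+3100+20·4·30=5500; k=3: 160+2860+20·2·30=4220; k=4: 1160+19500+20·25·30=35660; k=5: 2500+0+20·26·30=18100 → min 4220.
Top-level splits: k=1: (A..A)·(B..F) → 0+4220+40·20·30 = 28220; k=2: (A..B)·(C..F) → 3200+3100+40·4·30 = 11100; k=3: (A..C)·(D..F) → 1760+2860+40·2·30 = 7020; k=4: (A..D)·(E..F) → 3760+19500+40·25·30 = 53260; k=5: (A..E)·(F..F) → 5140+0+40·26·30 = 36340.
Best split is after C, i.e. k = 3.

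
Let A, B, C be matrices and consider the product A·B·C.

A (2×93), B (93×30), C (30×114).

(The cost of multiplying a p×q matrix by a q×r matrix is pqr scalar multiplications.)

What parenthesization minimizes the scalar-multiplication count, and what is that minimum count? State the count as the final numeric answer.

(A·(B·C)): cost 339264.
((A·B)·C): cost 12420.
Optimal: ((A·B)·C) with cost 12420.

12420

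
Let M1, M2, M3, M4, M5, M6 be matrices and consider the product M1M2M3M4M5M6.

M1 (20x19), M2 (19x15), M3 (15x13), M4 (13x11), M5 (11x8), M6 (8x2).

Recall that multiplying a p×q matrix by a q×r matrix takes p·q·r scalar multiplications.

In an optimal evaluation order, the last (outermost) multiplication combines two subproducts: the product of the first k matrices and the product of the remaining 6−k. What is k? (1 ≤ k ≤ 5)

Adjacent pairs: M1M2 = 20·19·15 = 5700; M2M3 = 19·15·13 = 3705; M3M4 = 15·13·11 = 2145; M4M5 = 13·11·8 = 1144; M5M6 = 11·8·2 = 176.
Length 3: M1..M3: k=1: 0+3705+20·19·13=8645; k=2: 5700+0+20·15·13=9600 → min 8645 | M2..M4: k=2: 0+2145+19·15·11=5280; k=3: 3705+0+19·13·11=6422 → min 5280 | M3..M5: k=3: 0+1144+15·13·8=2704; k=4: 2145+0+15·11·8=3465 → min 2704 | M4..M6: k=4: 0+176+13·11·2=462; k=5: 1144+0+13·8·2=1352 → min 462.
Length 4: M1..M4: k=1: 0+5280+20·19·11=9460; k=2: 5700+2145+20·15·11=11145; k=3: 8645+0+20·13·11=11505 → min 9460 | M2..M5: k=2: 0+2704+19·15·8=4984; k=3: 3705+1144+19·13·8=6825; k=4: 5280+0+19·11·8=6952 → min 4984 | M3..M6: k=3: 0+462+15·13·2=852; k=4: 2145+176+15·11·2=2651; k=5: 2704+0+15·8·2=2944 → min 852.
Length 5: M1..M5: k=1: 0+4984+20·19·8=8024; k=2: 5700+2704+20·15·8=10804; k=3: 8645+1144+20·13·8=11869; k=4: 9460+0+20·11·8=11220 → min 8024 | M2..M6: k=2: 0+852+19·15·2=1422; k=3: 3705+462+19·13·2=4661; k=4: 5280+176+19·11·2=5874; k=5: 4984+0+19·8·2=5288 → min 1422.
Top-level splits: k=1: (M1..M1)·(M2..M6) → 0+1422+20·19·2 = 2182; k=2: (M1..M2)·(M3..M6) → 5700+852+20·15·2 = 7152; k=3: (M1..M3)·(M4..M6) → 8645+462+20·13·2 = 9627; k=4: (M1..M4)·(M5..M6) → 9460+176+20·11·2 = 10076; k=5: (M1..M5)·(M6..M6) → 8024+0+20·8·2 = 8344.
Best split is after M1, i.e. k = 1.

1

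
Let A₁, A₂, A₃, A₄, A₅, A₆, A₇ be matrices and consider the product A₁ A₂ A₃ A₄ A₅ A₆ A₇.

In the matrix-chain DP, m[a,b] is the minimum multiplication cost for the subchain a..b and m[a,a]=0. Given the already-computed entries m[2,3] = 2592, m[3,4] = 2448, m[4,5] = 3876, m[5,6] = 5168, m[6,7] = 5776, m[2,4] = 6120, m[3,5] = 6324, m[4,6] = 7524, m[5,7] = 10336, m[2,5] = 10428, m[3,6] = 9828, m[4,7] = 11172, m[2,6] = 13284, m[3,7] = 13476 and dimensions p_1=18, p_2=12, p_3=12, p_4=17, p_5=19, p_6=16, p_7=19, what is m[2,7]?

m[2,7] = min over k∈[2,6] of m[2,k]+m[k+1,7]+p_{1}·p_k·p_{7}.
k=2: 0 + 13476 + 18·12·19 = 17580; k=3: 2592 + 11172 + 18·12·19 = 17868; k=4: 6120 + 10336 + 18·17·19 = 22270; k=5: 10428 + 5776 + 18·19·19 = 22702; k=6: 13284 + 0 + 18·16·19 = 18756.
Minimum: 17580 at k=2.

17580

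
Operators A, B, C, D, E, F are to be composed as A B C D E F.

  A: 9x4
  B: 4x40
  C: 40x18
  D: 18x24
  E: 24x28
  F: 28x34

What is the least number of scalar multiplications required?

12328

Adjacent pairs: AB = 9·4·40 = 1440; BC = 4·40·18 = 2880; CD = 40·18·24 = 17280; DE = 18·24·28 = 12096; EF = 24·28·34 = 22848.
Length 3: A..C: k=1: 0+2880+9·4·18=3528; k=2: 1440+0+9·40·18=7920 → min 3528 | B..D: k=2: 0+17280+4·40·24=21120; k=3: 2880+0+4·18·24=4608 → min 4608 | C..E: k=3: 0+12096+40·18·28=32256; k=4: 17280+0+40·24·28=44160 → min 32256 | D..F: k=4: 0+22848+18·24·34=37536; k=5: 12096+0+18·28·34=29232 → min 29232.
Length 4: A..D: k=1: 0+4608+9·4·24=5472; k=2: 1440+17280+9·40·24=27360; k=3: 3528+0+9·18·24=7416 → min 5472 | B..E: k=2: 0+32256+4·40·28=36736; k=3: 2880+12096+4·18·28=16992; k=4: 4608+0+4·24·28=7296 → min 7296 | C..F: k=3: 0+29232+40·18·34=53712; k=4: 17280+22848+40·24·34=72768; k=5: 32256+0+40·28·34=70336 → min 53712.
Length 5: A..E: k=1: 0+7296+9·4·28=8304; k=2: 1440+32256+9·40·28=43776; k=3: 3528+12096+9·18·28=20160; k=4: 5472+0+9·24·28=11520 → min 8304 | B..F: k=2: 0+53712+4·40·34=59152; k=3: 2880+29232+4·18·34=34560; k=4: 4608+22848+4·24·34=30720; k=5: 7296+0+4·28·34=11104 → min 11104.
Length 6: A..F: k=1: 0+11104+9·4·34=12328; k=2: 1440+53712+9·40·34=67392; k=3: 3528+29232+9·18·34=38268; k=4: 5472+22848+9·24·34=35664; k=5: 8304+0+9·28·34=16872 → min 12328.
Optimal order: (A ((((B C) D) E) F)) with cost 12328.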